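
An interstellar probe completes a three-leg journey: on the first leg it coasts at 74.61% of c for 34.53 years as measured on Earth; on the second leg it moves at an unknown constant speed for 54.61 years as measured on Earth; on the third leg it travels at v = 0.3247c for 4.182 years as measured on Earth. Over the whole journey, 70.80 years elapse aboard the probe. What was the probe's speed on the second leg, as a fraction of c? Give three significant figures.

β = 0.596

Leg 1: β = 0.7461; γ = 1/√(1 − 0.7461²) = 1/√0.4433 = 1.502; τ_1 = 34.53/1.502 = 22.99 years.
Leg 2: speed unknown; τ_2 = 54.61/γ_2.
Leg 3: γ = 1/√(1 − 0.3247²) = 1/√0.8946 = 1.057; τ_3 = 4.182/1.057 = 3.955 years.
Total proper time: 22.99 + τ_2 + 3.955 = 70.80, so τ_2 = 70.80 − 26.95 = 43.85 years.
γ_2 = 54.61/43.85 = 1.245; β = √(1 − 1/γ²) = √0.3551.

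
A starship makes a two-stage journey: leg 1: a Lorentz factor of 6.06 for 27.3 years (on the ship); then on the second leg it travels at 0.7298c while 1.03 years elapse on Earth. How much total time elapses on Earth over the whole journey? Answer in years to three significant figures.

Δt = 166 years

Leg 1: γ = 6.06; Δt_1 = 6.060 × 27.3 = 165.4 years.
Leg 2: 1.03 years is already measured on Earth.
Total: 165.4 + 1.030 years.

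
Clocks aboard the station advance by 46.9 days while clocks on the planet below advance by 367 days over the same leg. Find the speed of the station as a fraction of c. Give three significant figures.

The proper time is measured aboard the station (both events occur at the station's location); Δt is measured on the planet below. γ = Δt/τ = 367/46.9 = 7.825.
β = √(1 − 1/γ²) = √(1 − 0.01633) = √0.9837

v = 0.992c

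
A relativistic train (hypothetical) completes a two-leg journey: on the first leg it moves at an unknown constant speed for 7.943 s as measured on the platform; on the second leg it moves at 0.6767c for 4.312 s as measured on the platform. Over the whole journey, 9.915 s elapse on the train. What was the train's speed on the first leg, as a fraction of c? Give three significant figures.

Leg 1: speed unknown; τ_1 = 7.943/γ_1.
Leg 2: γ = 1/√(1 − 0.6767²) = 1/√0.5421 = 1.358; τ_2 = 4.312/1.358 = 3.175 s.
Total proper time: τ_1 + 3.175 = 9.915, so τ_1 = 9.915 − 3.175 = 6.740 s.
γ_1 = 7.943/6.740 = 1.178; β = √(1 − 1/γ²) = √0.2799.

β = 0.529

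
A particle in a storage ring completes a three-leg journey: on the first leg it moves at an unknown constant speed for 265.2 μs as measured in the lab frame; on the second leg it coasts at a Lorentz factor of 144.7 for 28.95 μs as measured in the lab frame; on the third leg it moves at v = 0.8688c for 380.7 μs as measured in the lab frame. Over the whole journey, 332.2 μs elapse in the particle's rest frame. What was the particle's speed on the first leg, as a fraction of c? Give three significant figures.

Leg 1: speed unknown; τ_1 = 265.2/γ_1.
Leg 2: γ = 144.7; τ_2 = 28.95/144.7 = 0.2001 μs.
Leg 3: γ = 1/√(1 − 0.8688²) = 1/√0.2452 = 2.020; τ_3 = 380.7/2.020 = 188.5 μs.
Total proper time: τ_1 + 0.2001 + 188.5 = 332.2, so τ_1 = 332.2 − 188.7 = 143.5 μs.
γ_1 = 265.2/143.5 = 1.848; β = √(1 − 1/γ²) = √0.7072.

β = 0.841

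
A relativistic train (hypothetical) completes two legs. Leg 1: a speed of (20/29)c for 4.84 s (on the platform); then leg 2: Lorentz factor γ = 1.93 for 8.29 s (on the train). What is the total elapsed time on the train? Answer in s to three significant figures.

Leg 1: γ = 1/√(1 − (20/29)²) = 29/21 ≈ 1.381; τ_1 = 4.84/1.381 = 3.505 s.
Leg 2: 8.29 s is already measured on the train.
Total: 3.505 + 8.290 s.

τ = 11.8 s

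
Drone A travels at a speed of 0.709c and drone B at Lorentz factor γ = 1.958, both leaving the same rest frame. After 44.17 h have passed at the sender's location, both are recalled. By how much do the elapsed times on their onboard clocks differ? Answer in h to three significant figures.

A: γ = 1/√(1 − 0.709²) = 1/√0.4973 = 1.418; τ_A = 44.17/1.418 = 31.15 h.
B: γ = 1.958; τ_B = 44.17/1.958 = 22.56 h.

|τ_A − τ_B| = 8.59 h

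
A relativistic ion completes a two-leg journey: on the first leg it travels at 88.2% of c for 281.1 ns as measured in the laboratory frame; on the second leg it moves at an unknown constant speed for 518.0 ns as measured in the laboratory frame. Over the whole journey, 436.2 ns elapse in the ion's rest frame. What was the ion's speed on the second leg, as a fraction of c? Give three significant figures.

Leg 1: β = 0.882; γ = 1/√(1 − 0.882²) = 1/√0.2221 = 2.122; τ_1 = 281.1/2.122 = 132.5 ns.
Leg 2: speed unknown; τ_2 = 518.0/γ_2.
Total proper time: 132.5 + τ_2 = 436.2, so τ_2 = 436.2 − 132.5 = 303.7 ns.
γ_2 = 518.0/303.7 = 1.705; β = √(1 − 1/γ²) = √0.6562.

β = 0.810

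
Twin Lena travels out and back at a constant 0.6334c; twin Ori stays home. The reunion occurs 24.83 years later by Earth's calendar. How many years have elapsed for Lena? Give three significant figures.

τ = 19.2 years

γ = 1/√(1 − 0.6334²) = 1/√0.5988 = 1.292
Lena's clock measures proper time along the trip: τ = Δt/γ = 24.83/1.292 years.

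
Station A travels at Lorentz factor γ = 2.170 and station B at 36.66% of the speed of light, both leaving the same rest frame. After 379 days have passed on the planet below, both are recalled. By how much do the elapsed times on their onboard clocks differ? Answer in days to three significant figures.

|τ_A − τ_B| = 178 days

A: γ = 2.170; τ_A = 379/2.170 = 174.7 days.
B: β = 0.3666; γ = 1/√(1 − 0.3666²) = 1/√0.8656 = 1.075; τ_B = 379/1.075 = 352.6 days.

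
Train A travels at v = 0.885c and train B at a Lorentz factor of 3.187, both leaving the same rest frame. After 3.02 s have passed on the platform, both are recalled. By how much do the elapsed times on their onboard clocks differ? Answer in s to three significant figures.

A: γ = 1/√(1 − 0.885²) = 1/√0.2168 = 2.148; τ_A = 3.02/2.148 = 1.406 s.
B: γ = 3.187; τ_B = 3.02/3.187 = 0.9476 s.

|τ_A − τ_B| = 0.458 s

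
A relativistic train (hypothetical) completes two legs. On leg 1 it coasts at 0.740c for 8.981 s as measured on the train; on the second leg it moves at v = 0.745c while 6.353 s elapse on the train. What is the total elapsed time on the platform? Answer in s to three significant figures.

Leg 1: γ = 1/√(1 − 0.740²) = 1/√0.4524 = 1.487; Δt_1 = 1.487 × 8.981 = 13.35 s.
Leg 2: γ = 1/√(1 − 0.745²) = 1/√0.4450 = 1.499; Δt_2 = 1.499 × 6.353 = 9.524 s.
Total: 13.35 + 9.524 s.

Δt = 22.9 s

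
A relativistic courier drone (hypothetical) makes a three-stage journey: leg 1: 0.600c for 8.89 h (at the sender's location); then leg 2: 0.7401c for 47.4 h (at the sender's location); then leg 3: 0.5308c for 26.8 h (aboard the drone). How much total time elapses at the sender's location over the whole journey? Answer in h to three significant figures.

Leg 1: 8.89 h is already measured at the sender's location.
Leg 2: 47.4 h is already measured at the sender's location.
Leg 3: γ = 1/√(1 − 0.5308²) = 1/√0.7183 = 1.180; Δt_3 = 1.180 × 26.8 = 31.62 h.
Total: 8.890 + 47.40 + 31.62 h.

Δt = 87.9 h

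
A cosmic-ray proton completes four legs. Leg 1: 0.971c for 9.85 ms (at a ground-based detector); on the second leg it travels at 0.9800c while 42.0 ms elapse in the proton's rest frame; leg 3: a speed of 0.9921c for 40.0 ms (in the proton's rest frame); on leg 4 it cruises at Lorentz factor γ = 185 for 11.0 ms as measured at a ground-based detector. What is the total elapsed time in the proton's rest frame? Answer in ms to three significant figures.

Leg 1: γ = 1/√(1 − 0.971²) = 1/√0.05716 = 4.183; τ_1 = 9.85/4.183 = 2.355 ms.
Leg 2: 42.0 ms is already measured in the proton's rest frame.
Leg 3: 40.0 ms is already measured in the proton's rest frame.
Leg 4: γ = 185; τ_4 = 11.0/185.0 = 0.05946 ms.
Total: 2.355 + 42.00 + 40.00 + 0.05946 ms.

τ = 84.4 ms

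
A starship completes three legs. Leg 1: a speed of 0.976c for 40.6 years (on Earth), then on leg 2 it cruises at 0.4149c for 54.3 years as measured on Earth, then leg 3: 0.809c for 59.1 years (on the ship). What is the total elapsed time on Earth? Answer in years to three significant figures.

Δt = 195 years

Leg 1: 40.6 years is already measured on Earth.
Leg 2: 54.3 years is already measured on Earth.
Leg 3: γ = 1/√(1 − 0.809²) = 1/√0.3455 = 1.701; Δt_3 = 1.701 × 59.1 = 100.5 years.
Total: 40.60 + 54.30 + 100.5 years.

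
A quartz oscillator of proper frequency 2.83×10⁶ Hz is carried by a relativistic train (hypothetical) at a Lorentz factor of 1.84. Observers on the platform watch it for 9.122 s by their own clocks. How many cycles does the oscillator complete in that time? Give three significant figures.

N = 1.40×10⁷

γ = 1.84
During 9.122 s of lab time, the oscillator's proper time advances by τ = Δt/γ = 9.122/1.840 = 4.958 s = 4.958×10⁰ s.
N = f × τ = 2.83×10⁶ × 4.958×10⁰ = 1.403×10⁷.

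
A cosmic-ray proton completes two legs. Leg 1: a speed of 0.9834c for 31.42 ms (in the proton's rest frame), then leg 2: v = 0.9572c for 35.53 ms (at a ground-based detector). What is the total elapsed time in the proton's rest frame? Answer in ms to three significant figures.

τ = 41.7 ms

Leg 1: 31.42 ms is already measured in the proton's rest frame.
Leg 2: γ = 1/√(1 − 0.9572²) = 1/√0.08377 = 3.455; τ_2 = 35.53/3.455 = 10.28 ms.
Total: 31.42 + 10.28 ms.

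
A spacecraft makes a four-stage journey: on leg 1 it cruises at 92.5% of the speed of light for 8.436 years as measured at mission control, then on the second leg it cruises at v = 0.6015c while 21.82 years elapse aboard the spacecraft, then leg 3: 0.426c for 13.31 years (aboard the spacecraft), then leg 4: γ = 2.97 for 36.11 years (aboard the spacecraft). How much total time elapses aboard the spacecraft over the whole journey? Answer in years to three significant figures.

τ = 74.4 years

Leg 1: β = 0.925; γ = 1/√(1 − 0.925²) = 1/√0.1444 = 2.632; τ_1 = 8.436/2.632 = 3.205 years.
Leg 2: 21.82 years is already measured aboard the spacecraft.
Leg 3: 13.31 years is already measured aboard the spacecraft.
Leg 4: 36.11 years is already measured aboard the spacecraft.
Total: 3.205 + 21.82 + 13.31 + 36.11 years.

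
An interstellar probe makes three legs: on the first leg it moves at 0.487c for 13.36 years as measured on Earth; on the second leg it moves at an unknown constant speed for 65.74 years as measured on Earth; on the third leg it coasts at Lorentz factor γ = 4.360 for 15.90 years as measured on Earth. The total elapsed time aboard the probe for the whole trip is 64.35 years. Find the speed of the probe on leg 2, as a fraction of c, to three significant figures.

β = 0.666

Leg 1: γ = 1/√(1 − 0.487²) = 1/√0.7628 = 1.145; τ_1 = 13.36/1.145 = 11.67 years.
Leg 2: speed unknown; τ_2 = 65.74/γ_2.
Leg 3: γ = 4.360; τ_3 = 15.90/4.360 = 3.647 years.
Total proper time: 11.67 + τ_2 + 3.647 = 64.35, so τ_2 = 64.35 − 15.32 = 49.03 years.
γ_2 = 65.74/49.03 = 1.341; β = √(1 − 1/γ²) = √0.4437.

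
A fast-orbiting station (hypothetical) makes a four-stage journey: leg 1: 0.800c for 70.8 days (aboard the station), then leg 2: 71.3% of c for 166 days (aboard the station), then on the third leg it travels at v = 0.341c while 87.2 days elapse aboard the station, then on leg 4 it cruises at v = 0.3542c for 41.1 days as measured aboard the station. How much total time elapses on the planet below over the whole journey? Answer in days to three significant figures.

Leg 1: γ = 1/√(1 − 0.800²) = 5/3 ≈ 1.667; Δt_1 = 1.667 × 70.8 = 118.0 days.
Leg 2: β = 0.713; γ = 1/√(1 − 0.713²) = 1/√0.4916 = 1.426; Δt_2 = 1.426 × 166 = 236.7 days.
Leg 3: γ = 1/√(1 − 0.341²) = 1/√0.8837 = 1.064; Δt_3 = 1.064 × 87.2 = 92.76 days.
Leg 4: γ = 1/√(1 − 0.3542²) = 1/√0.8745 = 1.069; Δt_4 = 1.069 × 41.1 = 43.95 days.
Total: 118.0 + 236.7 + 92.76 + 43.95 days.

Δt = 491 days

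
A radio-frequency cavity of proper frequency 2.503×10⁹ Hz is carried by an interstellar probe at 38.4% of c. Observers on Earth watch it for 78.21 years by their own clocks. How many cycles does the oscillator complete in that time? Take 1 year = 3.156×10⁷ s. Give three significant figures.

N = 5.70×10¹⁸

β = 0.384; γ = 1/√(1 − 0.384²) = 1/√0.8525 = 1.083
During 78.21 years of lab time, the oscillator's proper time advances by τ = Δt/γ = 78.21/1.083 = 72.21 years = 2.279×10⁹ s.
N = f × τ = 2.503×10⁹ × 2.279×10⁹ = 5.705×10¹⁸.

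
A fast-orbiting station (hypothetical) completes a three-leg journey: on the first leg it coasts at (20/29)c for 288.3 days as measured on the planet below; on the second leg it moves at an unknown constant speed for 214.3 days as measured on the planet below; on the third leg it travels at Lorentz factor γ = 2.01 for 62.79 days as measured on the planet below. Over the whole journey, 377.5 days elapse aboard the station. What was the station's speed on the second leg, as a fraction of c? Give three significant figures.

β = 0.767

Leg 1: γ = 1/√(1 − (20/29)²) = 29/21 ≈ 1.381; τ_1 = 288.3/1.381 = 208.8 days.
Leg 2: speed unknown; τ_2 = 214.3/γ_2.
Leg 3: γ = 2.01; τ_3 = 62.79/2.010 = 31.24 days.
Total proper time: 208.8 + τ_2 + 31.24 = 377.5, so τ_2 = 377.5 − 240.0 = 137.5 days.
γ_2 = 214.3/137.5 = 1.559; β = √(1 − 1/γ²) = √0.5884.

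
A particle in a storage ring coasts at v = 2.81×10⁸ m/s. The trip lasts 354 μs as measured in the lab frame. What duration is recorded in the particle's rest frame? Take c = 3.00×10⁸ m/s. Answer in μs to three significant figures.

τ = 124 μs

β = 2.81×10⁸/3.00×10⁸ = 0.9367; γ = 1/√(1 − 0.9367²) = 2.855
The interval measured in the lab frame is the dilated one; the clock in the particle's rest frame measures the proper time τ = Δt/γ = 354/2.855 μs.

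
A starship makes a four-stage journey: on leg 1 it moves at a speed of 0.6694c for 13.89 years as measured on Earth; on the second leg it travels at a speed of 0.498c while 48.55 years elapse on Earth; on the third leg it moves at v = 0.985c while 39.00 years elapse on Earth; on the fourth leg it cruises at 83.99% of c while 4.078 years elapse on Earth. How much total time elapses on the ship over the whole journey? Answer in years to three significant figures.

Leg 1: γ = 1/√(1 − 0.6694²) = 1/√0.5519 = 1.346; τ_1 = 13.89/1.346 = 10.32 years.
Leg 2: γ = 1/√(1 − 0.498²) = 1/√0.7520 = 1.153; τ_2 = 48.55/1.153 = 42.10 years.
Leg 3: γ = 1/√(1 − 0.985²) = 1/√0.02977 = 5.795; τ_3 = 39.00/5.795 = 6.730 years.
Leg 4: β = 0.8399; γ = 1/√(1 − 0.8399²) = 1/√0.2946 = 1.842; τ_4 = 4.078/1.842 = 2.213 years.
Total: 10.32 + 42.10 + 6.730 + 2.213 years.

τ = 61.4 years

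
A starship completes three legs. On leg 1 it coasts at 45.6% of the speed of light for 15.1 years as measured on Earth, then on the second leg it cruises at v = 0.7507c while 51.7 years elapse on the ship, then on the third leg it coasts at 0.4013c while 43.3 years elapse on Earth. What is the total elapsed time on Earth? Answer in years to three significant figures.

Leg 1: 15.1 years is already measured on Earth.
Leg 2: γ = 1/√(1 − 0.7507²) = 1/√0.4364 = 1.514; Δt_2 = 1.514 × 51.7 = 78.26 years.
Leg 3: 43.3 years is already measured on Earth.
Total: 15.10 + 78.26 + 43.30 years.

Δt = 137 years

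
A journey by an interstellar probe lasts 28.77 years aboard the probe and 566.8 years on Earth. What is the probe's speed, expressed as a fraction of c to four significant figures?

The proper time is measured aboard the probe (both events occur at the probe's location); Δt is measured on Earth. γ = Δt/τ = 566.8/28.77 = 19.70.
β = √(1 − 1/γ²) = √(1 − 0.002576) = √0.9974

β = 0.9987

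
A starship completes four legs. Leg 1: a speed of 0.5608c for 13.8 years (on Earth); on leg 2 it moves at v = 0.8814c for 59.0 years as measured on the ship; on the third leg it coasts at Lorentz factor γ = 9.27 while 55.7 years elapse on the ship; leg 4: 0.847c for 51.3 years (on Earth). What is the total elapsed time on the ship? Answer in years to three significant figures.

τ = 153 years

Leg 1: γ = 1/√(1 − 0.5608²) = 1/√0.6855 = 1.208; τ_1 = 13.8/1.208 = 11.43 years.
Leg 2: 59.0 years is already measured on the ship.
Leg 3: 55.7 years is already measured on the ship.
Leg 4: γ = 1/√(1 − 0.847²) = 1/√0.2826 = 1.881; τ_4 = 51.3/1.881 = 27.27 years.
Total: 11.43 + 59.00 + 55.70 + 27.27 years.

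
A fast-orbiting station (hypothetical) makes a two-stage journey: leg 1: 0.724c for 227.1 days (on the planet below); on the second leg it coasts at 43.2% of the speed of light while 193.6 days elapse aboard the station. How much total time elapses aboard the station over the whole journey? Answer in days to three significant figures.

Leg 1: γ = 1/√(1 − 0.724²) = 1/√0.4758 = 1.450; τ_1 = 227.1/1.450 = 156.7 days.
Leg 2: 193.6 days is already measured aboard the station.
Total: 156.7 + 193.6 days.

τ = 350 days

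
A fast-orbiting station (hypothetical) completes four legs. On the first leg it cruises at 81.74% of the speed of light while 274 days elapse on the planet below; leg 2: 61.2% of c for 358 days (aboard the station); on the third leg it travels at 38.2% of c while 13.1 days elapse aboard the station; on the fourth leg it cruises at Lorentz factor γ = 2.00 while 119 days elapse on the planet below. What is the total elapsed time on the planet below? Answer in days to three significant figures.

Δt = 860 days

Leg 1: 274 days is already measured on the planet below.
Leg 2: β = 0.612; γ = 1/√(1 − 0.612²) = 1/√0.6255 = 1.264; Δt_2 = 1.264 × 358 = 452.7 days.
Leg 3: β = 0.382; γ = 1/√(1 − 0.382²) = 1/√0.8541 = 1.082; Δt_3 = 1.082 × 13.1 = 14.17 days.
Leg 4: 119 days is already measured on the planet below.
Total: 274.0 + 452.7 + 14.17 + 119.0 days.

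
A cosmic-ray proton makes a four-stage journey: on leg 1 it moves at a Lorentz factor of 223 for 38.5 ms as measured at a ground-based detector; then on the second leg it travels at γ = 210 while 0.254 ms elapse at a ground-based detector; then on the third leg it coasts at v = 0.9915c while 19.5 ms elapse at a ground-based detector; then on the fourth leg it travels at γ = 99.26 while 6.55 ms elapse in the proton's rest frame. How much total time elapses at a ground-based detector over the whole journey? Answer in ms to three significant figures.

Leg 1: 38.5 ms is already measured at a ground-based detector.
Leg 2: 0.254 ms is already measured at a ground-based detector.
Leg 3: 19.5 ms is already measured at a ground-based detector.
Leg 4: γ = 99.26; Δt_4 = 99.26 × 6.55 = 650.2 ms.
Total: 38.50 + 0.2540 + 19.50 + 650.2 ms.

Δt = 708 ms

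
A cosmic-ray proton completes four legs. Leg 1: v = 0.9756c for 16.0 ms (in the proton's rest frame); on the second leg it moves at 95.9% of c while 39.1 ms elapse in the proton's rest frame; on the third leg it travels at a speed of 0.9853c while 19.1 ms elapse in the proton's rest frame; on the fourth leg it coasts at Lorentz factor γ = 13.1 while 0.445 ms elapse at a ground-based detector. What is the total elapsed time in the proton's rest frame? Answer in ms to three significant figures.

τ = 74.2 ms

Leg 1: 16.0 ms is already measured in the proton's rest frame.
Leg 2: 39.1 ms is already measured in the proton's rest frame.
Leg 3: 19.1 ms is already measured in the proton's rest frame.
Leg 4: γ = 13.1; τ_4 = 0.445/13.10 = 0.03397 ms.
Total: 16.00 + 39.10 + 19.10 + 0.03397 ms.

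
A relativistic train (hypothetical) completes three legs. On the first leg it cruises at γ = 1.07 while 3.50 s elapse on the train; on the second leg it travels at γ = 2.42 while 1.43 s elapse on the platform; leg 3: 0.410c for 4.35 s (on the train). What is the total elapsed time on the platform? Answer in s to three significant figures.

Δt = 9.94 s

Leg 1: γ = 1.07; Δt_1 = 1.070 × 3.50 = 3.745 s.
Leg 2: 1.43 s is already measured on the platform.
Leg 3: γ = 1/√(1 − 0.410²) = 1/√0.8319 = 1.096; Δt_3 = 1.096 × 4.35 = 4.769 s.
Total: 3.745 + 1.430 + 4.769 s.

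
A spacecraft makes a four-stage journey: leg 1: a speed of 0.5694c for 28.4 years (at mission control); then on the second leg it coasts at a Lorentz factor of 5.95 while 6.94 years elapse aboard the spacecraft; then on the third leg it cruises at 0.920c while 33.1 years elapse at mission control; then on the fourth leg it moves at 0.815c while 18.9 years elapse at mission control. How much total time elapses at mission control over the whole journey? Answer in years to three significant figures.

Leg 1: 28.4 years is already measured at mission control.
Leg 2: γ = 5.95; Δt_2 = 5.950 × 6.94 = 41.29 years.
Leg 3: 33.1 years is already measured at mission control.
Leg 4: 18.9 years is already measured at mission control.
Total: 28.40 + 41.29 + 33.10 + 18.90 years.

Δt = 122 years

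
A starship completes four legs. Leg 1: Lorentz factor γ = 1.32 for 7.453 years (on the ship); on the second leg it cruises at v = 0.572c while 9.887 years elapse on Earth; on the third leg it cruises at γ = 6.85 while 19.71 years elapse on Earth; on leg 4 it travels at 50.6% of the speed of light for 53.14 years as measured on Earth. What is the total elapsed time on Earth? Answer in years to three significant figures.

Δt = 92.6 years

Leg 1: γ = 1.32; Δt_1 = 1.320 × 7.453 = 9.838 years.
Leg 2: 9.887 years is already measured on Earth.
Leg 3: 19.71 years is already measured on Earth.
Leg 4: 53.14 years is already measured on Earth.
Total: 9.838 + 9.887 + 19.71 + 53.14 years.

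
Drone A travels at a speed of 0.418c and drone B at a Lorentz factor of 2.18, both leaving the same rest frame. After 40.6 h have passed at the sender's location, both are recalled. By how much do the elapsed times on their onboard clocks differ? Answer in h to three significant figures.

A: γ = 1/√(1 − 0.418²) = 1/√0.8253 = 1.101; τ_A = 40.6/1.101 = 36.88 h.
B: γ = 2.18; τ_B = 40.6/2.180 = 18.62 h.

|τ_A − τ_B| = 18.3 h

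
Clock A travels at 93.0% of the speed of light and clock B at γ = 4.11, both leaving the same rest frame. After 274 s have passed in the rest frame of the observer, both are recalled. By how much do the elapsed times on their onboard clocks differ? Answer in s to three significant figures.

|τ_A − τ_B| = 34.0 s

A: β = 0.930; γ = 1/√(1 − 0.930²) = 1/√0.1351 = 2.721; τ_A = 274/2.721 = 100.7 s.
B: γ = 4.11; τ_B = 274/4.110 = 66.67 s.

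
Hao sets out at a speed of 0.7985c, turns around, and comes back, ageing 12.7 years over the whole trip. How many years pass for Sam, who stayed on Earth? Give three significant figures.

Δt = 21.1 years

γ = 1/√(1 − 0.7985²) = 1/√0.3624 = 1.661
Earth-frame duration is the dilated interval: Δt = γτ = 1.661 × 12.7 years.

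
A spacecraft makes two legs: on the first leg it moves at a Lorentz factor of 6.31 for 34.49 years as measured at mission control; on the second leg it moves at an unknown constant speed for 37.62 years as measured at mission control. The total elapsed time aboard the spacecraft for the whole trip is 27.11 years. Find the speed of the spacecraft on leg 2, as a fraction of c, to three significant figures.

β = 0.818

Leg 1: γ = 6.31; τ_1 = 34.49/6.310 = 5.466 years.
Leg 2: speed unknown; τ_2 = 37.62/γ_2.
Total proper time: 5.466 + τ_2 = 27.11, so τ_2 = 27.11 − 5.466 = 21.64 years.
γ_2 = 37.62/21.64 = 1.738; β = √(1 − 1/γ²) = √0.6690.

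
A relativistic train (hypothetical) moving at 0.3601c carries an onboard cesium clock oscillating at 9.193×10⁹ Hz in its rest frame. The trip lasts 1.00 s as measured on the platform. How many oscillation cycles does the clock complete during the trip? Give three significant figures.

N = 8.58×10⁹

γ = 1/√(1 − 0.3601²) = 1/√0.8703 = 1.072
The oscillator's own cycle count is N = f × τ where τ is the proper time on the train. τ = Δt/γ = 1.00/1.072 = 0.9329 s = 9.329×10⁻¹ s.
N = 9.193×10⁹ × 9.329×10⁻¹ = 8.576×10⁹.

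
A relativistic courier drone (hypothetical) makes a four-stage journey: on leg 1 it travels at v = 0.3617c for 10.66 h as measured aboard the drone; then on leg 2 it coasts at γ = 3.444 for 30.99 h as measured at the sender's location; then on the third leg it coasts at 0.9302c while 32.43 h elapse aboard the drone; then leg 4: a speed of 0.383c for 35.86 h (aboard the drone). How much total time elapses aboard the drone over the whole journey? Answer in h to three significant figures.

Leg 1: 10.66 h is already measured aboard the drone.
Leg 2: γ = 3.444; τ_2 = 30.99/3.444 = 8.998 h.
Leg 3: 32.43 h is already measured aboard the drone.
Leg 4: 35.86 h is already measured aboard the drone.
Total: 10.66 + 8.998 + 32.43 + 35.86 h.

τ = 87.9 h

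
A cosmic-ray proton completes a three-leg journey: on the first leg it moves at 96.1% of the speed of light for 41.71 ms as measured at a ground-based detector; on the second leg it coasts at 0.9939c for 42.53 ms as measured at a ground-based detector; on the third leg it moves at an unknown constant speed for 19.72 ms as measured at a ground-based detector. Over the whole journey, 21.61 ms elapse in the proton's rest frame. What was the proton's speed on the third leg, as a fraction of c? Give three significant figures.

β = 0.962

Leg 1: β = 0.961; γ = 1/√(1 − 0.961²) = 1/√0.07648 = 3.616; τ_1 = 41.71/3.616 = 11.53 ms.
Leg 2: γ = 1/√(1 − 0.9939²) = 1/√0.01216 = 9.067; τ_2 = 42.53/9.067 = 4.690 ms.
Leg 3: speed unknown; τ_3 = 19.72/γ_3.
Total proper time: 11.53 + 4.690 + τ_3 = 21.61, so τ_3 = 21.61 − 16.23 = 5.385 ms.
γ_3 = 19.72/5.385 = 3.662; β = √(1 − 1/γ²) = √0.9254.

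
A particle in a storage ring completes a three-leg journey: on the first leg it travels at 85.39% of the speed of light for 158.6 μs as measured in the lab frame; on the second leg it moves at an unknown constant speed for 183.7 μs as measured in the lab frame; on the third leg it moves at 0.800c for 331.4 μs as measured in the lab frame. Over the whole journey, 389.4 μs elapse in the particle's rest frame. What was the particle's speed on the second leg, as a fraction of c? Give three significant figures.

β = 0.809

Leg 1: β = 0.8539; γ = 1/√(1 − 0.8539²) = 1/√0.2709 = 1.921; τ_1 = 158.6/1.921 = 82.54 μs.
Leg 2: speed unknown; τ_2 = 183.7/γ_2.
Leg 3: γ = 1/√(1 − 0.800²) = 5/3 ≈ 1.667; τ_3 = 331.4/1.667 = 198.8 μs.
Total proper time: 82.54 + τ_2 + 198.8 = 389.4, so τ_2 = 389.4 − 281.4 = 108.0 μs.
γ_2 = 183.7/108.0 = 1.701; β = √(1 − 1/γ²) = √0.6542.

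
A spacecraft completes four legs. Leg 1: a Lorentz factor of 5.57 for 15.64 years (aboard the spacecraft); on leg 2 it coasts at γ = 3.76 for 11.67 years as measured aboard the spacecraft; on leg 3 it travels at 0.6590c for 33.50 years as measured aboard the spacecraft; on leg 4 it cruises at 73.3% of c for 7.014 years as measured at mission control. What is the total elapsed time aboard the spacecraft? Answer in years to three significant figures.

τ = 65.6 years

Leg 1: 15.64 years is already measured aboard the spacecraft.
Leg 2: 11.67 years is already measured aboard the spacecraft.
Leg 3: 33.50 years is already measured aboard the spacecraft.
Leg 4: β = 0.733; γ = 1/√(1 − 0.733²) = 1/√0.4627 = 1.470; τ_4 = 7.014/1.470 = 4.771 years.
Total: 15.64 + 11.67 + 33.50 + 4.771 years.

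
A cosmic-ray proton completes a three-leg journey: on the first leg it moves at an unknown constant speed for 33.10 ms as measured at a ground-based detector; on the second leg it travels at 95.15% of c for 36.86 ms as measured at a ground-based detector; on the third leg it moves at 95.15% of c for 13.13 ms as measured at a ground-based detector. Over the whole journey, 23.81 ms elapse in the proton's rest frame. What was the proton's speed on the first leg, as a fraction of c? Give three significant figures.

β = 0.967

Leg 1: speed unknown; τ_1 = 33.10/γ_1.
Leg 2: β = 0.9515; γ = 1/√(1 − 0.9515²) = 1/√0.09465 = 3.250; τ_2 = 36.86/3.250 = 11.34 ms.
Leg 3: β = 0.9515; γ = 1/√(1 − 0.9515²) = 1/√0.09465 = 3.250; τ_3 = 13.13/3.250 = 4.039 ms.
Total proper time: τ_1 + 11.34 + 4.039 = 23.81, so τ_1 = 23.81 − 15.38 = 8.431 ms.
γ_1 = 33.10/8.431 = 3.926; β = √(1 − 1/γ²) = √0.9351.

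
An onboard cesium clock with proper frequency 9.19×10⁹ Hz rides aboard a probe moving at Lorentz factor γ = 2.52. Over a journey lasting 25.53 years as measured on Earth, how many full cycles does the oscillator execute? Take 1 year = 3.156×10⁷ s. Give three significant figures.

N = 2.94×10¹⁸

γ = 2.52
The oscillator's own cycle count is N = f × τ where τ is the proper time aboard the probe. τ = Δt/γ = 25.53/2.520 = 10.13 years = 3.197×10⁸ s.
N = 9.19×10⁹ × 3.197×10⁸ = 2.938×10¹⁸.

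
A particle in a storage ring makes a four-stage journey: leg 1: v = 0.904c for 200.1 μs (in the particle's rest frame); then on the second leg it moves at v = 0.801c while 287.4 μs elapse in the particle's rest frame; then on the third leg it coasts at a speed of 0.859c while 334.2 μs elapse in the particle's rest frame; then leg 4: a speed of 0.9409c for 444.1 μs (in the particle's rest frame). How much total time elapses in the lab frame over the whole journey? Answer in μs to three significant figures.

Δt = 2910 μs

Leg 1: γ = 1/√(1 − 0.904²) = 1/√0.1828 = 2.339; Δt_1 = 2.339 × 200.1 = 468.0 μs.
Leg 2: γ = 1/√(1 − 0.801²) = 1/√0.3584 = 1.670; Δt_2 = 1.670 × 287.4 = 480.1 μs.
Leg 3: γ = 1/√(1 − 0.859²) = 1/√0.2621 = 1.953; Δt_3 = 1.953 × 334.2 = 652.8 μs.
Leg 4: γ = 1/√(1 − 0.9409²) = 1/√0.1147 = 2.953; Δt_4 = 2.953 × 444.1 = 1311 μs.
Total: 468.0 + 480.1 + 652.8 + 1311 μs.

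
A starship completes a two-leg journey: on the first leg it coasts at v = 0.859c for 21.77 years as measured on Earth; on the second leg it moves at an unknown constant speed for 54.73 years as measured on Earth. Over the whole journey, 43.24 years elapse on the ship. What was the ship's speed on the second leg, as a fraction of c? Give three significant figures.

β = 0.810

Leg 1: γ = 1/√(1 − 0.859²) = 1/√0.2621 = 1.953; τ_1 = 21.77/1.953 = 11.15 years.
Leg 2: speed unknown; τ_2 = 54.73/γ_2.
Total proper time: 11.15 + τ_2 = 43.24, so τ_2 = 43.24 − 11.15 = 32.09 years.
γ_2 = 54.73/32.09 = 1.705; β = √(1 − 1/γ²) = √0.6561.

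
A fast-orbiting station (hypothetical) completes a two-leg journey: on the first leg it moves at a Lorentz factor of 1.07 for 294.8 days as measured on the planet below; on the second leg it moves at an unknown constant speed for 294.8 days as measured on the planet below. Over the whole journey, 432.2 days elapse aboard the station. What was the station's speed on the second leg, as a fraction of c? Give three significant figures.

β = 0.847

Leg 1: γ = 1.07; τ_1 = 294.8/1.070 = 275.5 days.
Leg 2: speed unknown; τ_2 = 294.8/γ_2.
Total proper time: 275.5 + τ_2 = 432.2, so τ_2 = 432.2 − 275.5 = 156.7 days.
γ_2 = 294.8/156.7 = 1.881; β = √(1 − 1/γ²) = √0.7175.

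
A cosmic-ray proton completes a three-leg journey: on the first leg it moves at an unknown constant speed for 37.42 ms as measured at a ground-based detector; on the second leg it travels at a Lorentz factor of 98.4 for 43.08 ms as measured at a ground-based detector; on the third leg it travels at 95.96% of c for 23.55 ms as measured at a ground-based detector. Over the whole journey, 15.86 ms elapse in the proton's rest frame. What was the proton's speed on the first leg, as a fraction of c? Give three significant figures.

Leg 1: speed unknown; τ_1 = 37.42/γ_1.
Leg 2: γ = 98.4; τ_2 = 43.08/98.40 = 0.4378 ms.
Leg 3: β = 0.9596; γ = 1/√(1 − 0.9596²) = 1/√0.07917 = 3.554; τ_3 = 23.55/3.554 = 6.626 ms.
Total proper time: τ_1 + 0.4378 + 6.626 = 15.86, so τ_1 = 15.86 − 7.064 = 8.796 ms.
γ_1 = 37.42/8.796 = 4.254; β = √(1 − 1/γ²) = √0.9447.

β = 0.972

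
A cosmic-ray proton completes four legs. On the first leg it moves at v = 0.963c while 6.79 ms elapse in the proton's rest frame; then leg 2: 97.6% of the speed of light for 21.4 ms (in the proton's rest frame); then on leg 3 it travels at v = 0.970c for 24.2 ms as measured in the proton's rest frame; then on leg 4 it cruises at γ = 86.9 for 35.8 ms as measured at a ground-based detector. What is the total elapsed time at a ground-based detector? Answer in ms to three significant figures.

Leg 1: γ = 1/√(1 − 0.963²) = 1/√0.07263 = 3.711; Δt_1 = 3.711 × 6.79 = 25.19 ms.
Leg 2: β = 0.976; γ = 1/√(1 − 0.976²) = 1/√0.04742 = 4.592; Δt_2 = 4.592 × 21.4 = 98.27 ms.
Leg 3: γ = 1/√(1 − 0.970²) = 1/√0.05910 = 4.113; Δt_3 = 4.113 × 24.2 = 99.55 ms.
Leg 4: 35.8 ms is already measured at a ground-based detector.
Total: 25.19 + 98.27 + 99.55 + 35.80 ms.

Δt = 259 ms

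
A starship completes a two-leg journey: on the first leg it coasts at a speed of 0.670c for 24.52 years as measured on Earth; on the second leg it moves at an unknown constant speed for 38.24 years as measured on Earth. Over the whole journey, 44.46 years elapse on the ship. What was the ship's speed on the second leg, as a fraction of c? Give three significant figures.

Leg 1: γ = 1/√(1 − 0.670²) = 1/√0.5511 = 1.347; τ_1 = 24.52/1.347 = 18.20 years.
Leg 2: speed unknown; τ_2 = 38.24/γ_2.
Total proper time: 18.20 + τ_2 = 44.46, so τ_2 = 44.46 − 18.20 = 26.26 years.
γ_2 = 38.24/26.26 = 1.456; β = √(1 − 1/γ²) = √0.5285.

β = 0.727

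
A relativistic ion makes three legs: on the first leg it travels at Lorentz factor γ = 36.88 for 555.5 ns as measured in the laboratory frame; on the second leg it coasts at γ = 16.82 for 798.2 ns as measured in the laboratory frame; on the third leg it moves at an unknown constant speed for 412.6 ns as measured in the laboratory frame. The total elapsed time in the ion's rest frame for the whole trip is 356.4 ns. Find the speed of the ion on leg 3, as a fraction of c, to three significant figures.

β = 0.702

Leg 1: γ = 36.88; τ_1 = 555.5/36.88 = 15.06 ns.
Leg 2: γ = 16.82; τ_2 = 798.2/16.82 = 47.46 ns.
Leg 3: speed unknown; τ_3 = 412.6/γ_3.
Total proper time: 15.06 + 47.46 + τ_3 = 356.4, so τ_3 = 356.4 − 62.52 = 293.9 ns.
γ_3 = 412.6/293.9 = 1.404; β = √(1 − 1/γ²) = √0.4927.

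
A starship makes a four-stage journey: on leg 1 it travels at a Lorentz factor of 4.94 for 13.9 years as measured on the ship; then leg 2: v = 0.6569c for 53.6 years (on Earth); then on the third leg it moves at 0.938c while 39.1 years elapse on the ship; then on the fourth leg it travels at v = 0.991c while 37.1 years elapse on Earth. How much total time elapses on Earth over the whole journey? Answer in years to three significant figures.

Leg 1: γ = 4.94; Δt_1 = 4.940 × 13.9 = 68.67 years.
Leg 2: 53.6 years is already measured on Earth.
Leg 3: γ = 1/√(1 − 0.938²) = 1/√0.1202 = 2.885; Δt_3 = 2.885 × 39.1 = 112.8 years.
Leg 4: 37.1 years is already measured on Earth.
Total: 68.67 + 53.60 + 112.8 + 37.10 years.

Δt = 272 years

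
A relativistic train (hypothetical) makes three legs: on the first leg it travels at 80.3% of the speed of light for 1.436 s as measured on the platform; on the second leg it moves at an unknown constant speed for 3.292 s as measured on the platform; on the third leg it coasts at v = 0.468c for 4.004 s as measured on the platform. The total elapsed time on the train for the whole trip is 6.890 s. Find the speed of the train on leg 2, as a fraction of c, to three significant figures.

Leg 1: β = 0.803; γ = 1/√(1 − 0.803²) = 1/√0.3552 = 1.678; τ_1 = 1.436/1.678 = 0.8558 s.
Leg 2: speed unknown; τ_2 = 3.292/γ_2.
Leg 3: γ = 1/√(1 − 0.468²) = 1/√0.7810 = 1.132; τ_3 = 4.004/1.132 = 3.538 s.
Total proper time: 0.8558 + τ_2 + 3.538 = 6.890, so τ_2 = 6.890 − 4.394 = 2.496 s.
γ_2 = 3.292/2.496 = 1.319; β = √(1 − 1/γ²) = √0.4253.

β = 0.652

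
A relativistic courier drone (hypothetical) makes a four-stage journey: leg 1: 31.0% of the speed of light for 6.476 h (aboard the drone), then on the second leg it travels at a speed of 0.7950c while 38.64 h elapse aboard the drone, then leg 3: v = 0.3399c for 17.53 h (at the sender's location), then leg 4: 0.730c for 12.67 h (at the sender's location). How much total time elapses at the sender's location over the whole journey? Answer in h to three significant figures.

Leg 1: β = 0.310; γ = 1/√(1 − 0.310²) = 1/√0.9039 = 1.052; Δt_1 = 1.052 × 6.476 = 6.812 h.
Leg 2: γ = 1/√(1 − 0.7950²) = 1/√0.3680 = 1.649; Δt_2 = 1.649 × 38.64 = 63.70 h.
Leg 3: 17.53 h is already measured at the sender's location.
Leg 4: 12.67 h is already measured at the sender's location.
Total: 6.812 + 63.70 + 17.53 + 12.67 h.

Δt = 101 h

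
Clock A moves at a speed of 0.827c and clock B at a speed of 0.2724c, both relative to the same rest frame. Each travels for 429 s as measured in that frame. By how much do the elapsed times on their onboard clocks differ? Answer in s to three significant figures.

A: γ = 1/√(1 − 0.827²) = 1/√0.3161 = 1.779; τ_A = 429/1.779 = 241.2 s.
B: γ = 1/√(1 − 0.2724²) = 1/√0.9258 = 1.039; τ_B = 429/1.039 = 412.8 s.

|τ_A − τ_B| = 172 s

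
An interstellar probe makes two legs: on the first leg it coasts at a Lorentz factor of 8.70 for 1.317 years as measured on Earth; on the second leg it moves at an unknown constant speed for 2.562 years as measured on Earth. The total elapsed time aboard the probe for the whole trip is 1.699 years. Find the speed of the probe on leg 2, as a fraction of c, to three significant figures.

Leg 1: γ = 8.70; τ_1 = 1.317/8.700 = 0.1514 years.
Leg 2: speed unknown; τ_2 = 2.562/γ_2.
Total proper time: 0.1514 + τ_2 = 1.699, so τ_2 = 1.699 − 0.1514 = 1.548 years.
γ_2 = 2.562/1.548 = 1.655; β = √(1 − 1/γ²) = √0.6351.

β = 0.797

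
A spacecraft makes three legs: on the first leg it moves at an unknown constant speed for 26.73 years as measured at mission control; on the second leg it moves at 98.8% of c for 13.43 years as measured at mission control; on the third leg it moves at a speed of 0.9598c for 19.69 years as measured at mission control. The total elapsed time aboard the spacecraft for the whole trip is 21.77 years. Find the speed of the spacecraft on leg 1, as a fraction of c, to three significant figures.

β = 0.848

Leg 1: speed unknown; τ_1 = 26.73/γ_1.
Leg 2: β = 0.988; γ = 1/√(1 − 0.988²) = 1/√0.02386 = 6.474; τ_2 = 13.43/6.474 = 2.074 years.
Leg 3: γ = 1/√(1 − 0.9598²) = 1/√0.07878 = 3.563; τ_3 = 19.69/3.563 = 5.527 years.
Total proper time: τ_1 + 2.074 + 5.527 = 21.77, so τ_1 = 21.77 − 7.601 = 14.17 years.
γ_1 = 26.73/14.17 = 1.887; β = √(1 − 1/γ²) = √0.7190.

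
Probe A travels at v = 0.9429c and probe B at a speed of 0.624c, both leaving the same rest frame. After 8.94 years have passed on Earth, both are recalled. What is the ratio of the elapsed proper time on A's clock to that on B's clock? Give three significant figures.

A: γ = 1/√(1 − 0.9429²) = 1/√0.1109 = 3.002. B: γ = 1/√(1 − 0.624²) = 1/√0.6106 = 1.280.
τ_A/τ_B = γ_B/γ_A = 1.280/3.002 = 0.4262, so τ_A/τ_B = 0.4262.

τ_A/τ_B = 0.426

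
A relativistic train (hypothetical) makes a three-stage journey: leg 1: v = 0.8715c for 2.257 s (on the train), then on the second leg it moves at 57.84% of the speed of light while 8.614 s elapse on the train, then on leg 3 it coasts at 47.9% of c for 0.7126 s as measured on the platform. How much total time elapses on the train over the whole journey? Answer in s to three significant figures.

τ = 11.5 s

Leg 1: 2.257 s is already measured on the train.
Leg 2: 8.614 s is already measured on the train.
Leg 3: β = 0.479; γ = 1/√(1 − 0.479²) = 1/√0.7706 = 1.139; τ_3 = 0.7126/1.139 = 0.6255 s.
Total: 2.257 + 8.614 + 0.6255 s.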